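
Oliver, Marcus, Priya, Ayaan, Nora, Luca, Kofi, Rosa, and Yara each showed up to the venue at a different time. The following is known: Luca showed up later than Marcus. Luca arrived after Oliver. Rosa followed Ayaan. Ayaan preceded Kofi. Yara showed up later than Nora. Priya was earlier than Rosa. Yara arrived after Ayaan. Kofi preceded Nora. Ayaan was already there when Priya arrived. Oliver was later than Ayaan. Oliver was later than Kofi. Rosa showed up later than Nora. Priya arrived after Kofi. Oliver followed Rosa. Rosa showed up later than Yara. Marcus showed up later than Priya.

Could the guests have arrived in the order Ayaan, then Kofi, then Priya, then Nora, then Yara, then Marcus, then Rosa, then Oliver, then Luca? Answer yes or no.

yes

Check each stated constraint against the proposed order — e.g. Kofi is ahead of Oliver; Ayaan is ahead of Oliver. Every pair is in the required order; nothing is violated.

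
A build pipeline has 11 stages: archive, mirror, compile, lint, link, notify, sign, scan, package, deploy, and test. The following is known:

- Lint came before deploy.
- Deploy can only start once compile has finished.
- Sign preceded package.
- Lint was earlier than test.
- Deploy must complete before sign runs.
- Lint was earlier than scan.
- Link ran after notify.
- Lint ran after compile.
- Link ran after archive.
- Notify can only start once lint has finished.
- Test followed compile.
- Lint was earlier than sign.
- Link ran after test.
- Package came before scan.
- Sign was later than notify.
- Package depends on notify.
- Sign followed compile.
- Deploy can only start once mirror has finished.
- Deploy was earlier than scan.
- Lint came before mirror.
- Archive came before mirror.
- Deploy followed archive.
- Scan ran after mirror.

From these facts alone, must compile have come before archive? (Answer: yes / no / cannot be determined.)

No chain of stated constraints runs from compile to archive, and none runs from archive to compile either.
So the relative order of compile and archive is not fixed by the given facts.

cannot be determined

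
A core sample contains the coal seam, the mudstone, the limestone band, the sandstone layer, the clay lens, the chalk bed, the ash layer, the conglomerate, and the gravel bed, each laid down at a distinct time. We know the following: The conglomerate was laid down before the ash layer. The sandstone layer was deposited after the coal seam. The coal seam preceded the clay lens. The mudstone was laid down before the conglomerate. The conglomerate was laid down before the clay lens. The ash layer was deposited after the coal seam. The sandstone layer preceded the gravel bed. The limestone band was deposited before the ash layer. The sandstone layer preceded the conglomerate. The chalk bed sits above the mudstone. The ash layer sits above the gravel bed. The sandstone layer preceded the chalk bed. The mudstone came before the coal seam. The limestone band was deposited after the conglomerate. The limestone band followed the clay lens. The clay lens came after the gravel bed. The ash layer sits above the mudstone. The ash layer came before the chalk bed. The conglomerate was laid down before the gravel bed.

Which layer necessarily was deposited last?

the chalk bed

Every other layer has a chain of constraints placing it before the chalk bed, so the chalk bed is last.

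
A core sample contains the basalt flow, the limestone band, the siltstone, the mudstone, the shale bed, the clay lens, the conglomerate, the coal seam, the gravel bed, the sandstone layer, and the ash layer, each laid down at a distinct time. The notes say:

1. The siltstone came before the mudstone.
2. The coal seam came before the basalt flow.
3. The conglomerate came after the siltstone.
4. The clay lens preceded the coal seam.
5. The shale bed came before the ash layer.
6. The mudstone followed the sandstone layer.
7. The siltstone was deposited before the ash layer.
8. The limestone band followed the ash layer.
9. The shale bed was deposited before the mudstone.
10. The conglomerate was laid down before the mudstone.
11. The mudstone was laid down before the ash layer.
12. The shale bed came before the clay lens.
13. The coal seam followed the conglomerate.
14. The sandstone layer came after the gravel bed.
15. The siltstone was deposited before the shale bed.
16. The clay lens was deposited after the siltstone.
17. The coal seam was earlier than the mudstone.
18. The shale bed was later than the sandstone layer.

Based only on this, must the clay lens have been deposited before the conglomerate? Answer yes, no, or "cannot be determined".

No chain of stated constraints runs from the clay lens to the conglomerate, and none runs from the conglomerate to the clay lens either.
So the relative order of the clay lens and the conglomerate is not fixed by the given facts.

cannot be determined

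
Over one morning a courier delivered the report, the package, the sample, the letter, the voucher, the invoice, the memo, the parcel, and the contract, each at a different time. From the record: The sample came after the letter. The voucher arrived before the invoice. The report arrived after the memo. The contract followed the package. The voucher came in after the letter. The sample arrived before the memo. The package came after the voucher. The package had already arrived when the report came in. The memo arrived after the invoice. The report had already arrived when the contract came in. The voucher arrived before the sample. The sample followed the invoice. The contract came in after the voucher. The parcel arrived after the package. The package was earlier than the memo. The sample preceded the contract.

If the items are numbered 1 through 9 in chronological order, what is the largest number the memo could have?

7

The memo must come before the contract and the report — 2 items forced after it.
Everything else can be placed before the memo in some valid order, so the memo can sit as late as position 9 − 2 = 7.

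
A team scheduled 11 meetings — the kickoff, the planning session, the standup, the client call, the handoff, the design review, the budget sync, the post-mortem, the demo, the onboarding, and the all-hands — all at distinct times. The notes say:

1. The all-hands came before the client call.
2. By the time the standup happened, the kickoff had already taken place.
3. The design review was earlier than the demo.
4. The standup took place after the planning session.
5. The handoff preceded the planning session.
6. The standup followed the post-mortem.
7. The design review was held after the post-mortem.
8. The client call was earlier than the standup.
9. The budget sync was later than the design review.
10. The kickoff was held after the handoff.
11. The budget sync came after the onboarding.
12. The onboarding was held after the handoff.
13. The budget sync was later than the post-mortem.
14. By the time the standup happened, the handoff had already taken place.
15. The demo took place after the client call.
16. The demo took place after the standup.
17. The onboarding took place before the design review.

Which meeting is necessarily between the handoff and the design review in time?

Tracing the constraints gives the handoff → the onboarding → the design review, so the onboarding sits after the handoff and before the design review.
No other meeting is forced both after the handoff and before the design review.

the onboarding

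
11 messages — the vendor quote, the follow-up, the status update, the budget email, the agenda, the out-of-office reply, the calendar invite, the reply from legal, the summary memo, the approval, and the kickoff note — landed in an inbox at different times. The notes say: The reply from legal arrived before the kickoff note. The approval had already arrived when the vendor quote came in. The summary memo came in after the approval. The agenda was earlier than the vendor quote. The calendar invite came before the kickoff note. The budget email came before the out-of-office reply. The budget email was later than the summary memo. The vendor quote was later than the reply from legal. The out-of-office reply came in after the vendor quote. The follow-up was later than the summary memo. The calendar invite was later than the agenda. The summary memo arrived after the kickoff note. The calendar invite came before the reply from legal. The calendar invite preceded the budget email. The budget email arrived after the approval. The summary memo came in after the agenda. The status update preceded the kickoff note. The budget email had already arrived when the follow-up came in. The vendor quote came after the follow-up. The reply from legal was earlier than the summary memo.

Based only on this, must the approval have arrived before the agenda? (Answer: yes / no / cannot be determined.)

cannot be determined

No chain of stated constraints runs from the approval to the agenda, and none runs from the agenda to the approval either.
So the relative order of the approval and the agenda is not fixed by the given facts.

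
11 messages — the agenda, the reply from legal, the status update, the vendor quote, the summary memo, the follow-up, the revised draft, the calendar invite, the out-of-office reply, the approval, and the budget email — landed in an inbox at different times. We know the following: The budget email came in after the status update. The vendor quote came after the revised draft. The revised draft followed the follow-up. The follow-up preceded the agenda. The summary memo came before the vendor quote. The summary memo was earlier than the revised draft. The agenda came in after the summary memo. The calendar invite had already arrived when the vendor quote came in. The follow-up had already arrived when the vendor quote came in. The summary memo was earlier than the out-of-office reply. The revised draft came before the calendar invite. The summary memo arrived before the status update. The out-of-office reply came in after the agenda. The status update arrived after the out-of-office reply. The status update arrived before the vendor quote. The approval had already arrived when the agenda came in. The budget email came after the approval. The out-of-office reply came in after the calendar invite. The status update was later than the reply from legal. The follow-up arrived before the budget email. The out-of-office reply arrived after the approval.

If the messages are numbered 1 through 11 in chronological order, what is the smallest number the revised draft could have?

The follow-up and the summary memo must both come before the revised draft — 2 forced predecessors.
Nothing else is forced ahead of the revised draft, so its earliest slot is position 2 + 1 = 3.

3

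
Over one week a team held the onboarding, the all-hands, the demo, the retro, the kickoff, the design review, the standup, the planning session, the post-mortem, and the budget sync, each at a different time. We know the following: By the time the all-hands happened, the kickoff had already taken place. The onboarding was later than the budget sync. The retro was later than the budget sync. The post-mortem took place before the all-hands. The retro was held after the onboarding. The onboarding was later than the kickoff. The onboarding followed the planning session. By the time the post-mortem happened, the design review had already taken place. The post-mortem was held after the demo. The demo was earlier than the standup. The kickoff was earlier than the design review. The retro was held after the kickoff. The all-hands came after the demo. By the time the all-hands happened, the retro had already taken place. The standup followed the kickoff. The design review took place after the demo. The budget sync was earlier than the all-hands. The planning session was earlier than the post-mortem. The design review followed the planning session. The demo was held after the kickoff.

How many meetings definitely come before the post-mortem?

4

Directly stated before the post-mortem: the demo, the design review, and the planning session.
The kickoff reaches the post-mortem via the kickoff → the design review → the post-mortem.
No chain forces the all-hands (or any of the others) ahead of the post-mortem.
That's the demo, the design review, the kickoff, and the planning session — 4 in all.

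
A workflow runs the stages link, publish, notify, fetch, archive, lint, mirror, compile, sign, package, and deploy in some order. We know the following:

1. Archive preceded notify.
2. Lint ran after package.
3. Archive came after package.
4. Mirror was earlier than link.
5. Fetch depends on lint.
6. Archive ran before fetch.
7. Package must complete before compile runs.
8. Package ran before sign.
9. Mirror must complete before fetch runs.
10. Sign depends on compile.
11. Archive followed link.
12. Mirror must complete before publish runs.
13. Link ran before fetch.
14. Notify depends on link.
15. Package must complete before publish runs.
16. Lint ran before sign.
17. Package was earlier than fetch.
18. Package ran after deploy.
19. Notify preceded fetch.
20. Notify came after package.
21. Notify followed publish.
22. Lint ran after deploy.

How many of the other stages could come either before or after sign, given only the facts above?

6

Forced before sign: compile, deploy, lint, and package.
That leaves archive, fetch, link, mirror, notify, and publish with no forced order relative to sign — 6.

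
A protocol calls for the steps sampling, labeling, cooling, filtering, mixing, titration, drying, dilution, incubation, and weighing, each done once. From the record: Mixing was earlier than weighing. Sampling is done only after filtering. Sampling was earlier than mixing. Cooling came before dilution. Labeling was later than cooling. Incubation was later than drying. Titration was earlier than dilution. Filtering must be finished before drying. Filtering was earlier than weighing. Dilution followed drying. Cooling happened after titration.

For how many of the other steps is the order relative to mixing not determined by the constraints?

Forced before mixing: filtering and sampling; forced after mixing: weighing.
That leaves cooling, dilution, drying, incubation, labeling, and titration with no forced order relative to mixing — 6.

6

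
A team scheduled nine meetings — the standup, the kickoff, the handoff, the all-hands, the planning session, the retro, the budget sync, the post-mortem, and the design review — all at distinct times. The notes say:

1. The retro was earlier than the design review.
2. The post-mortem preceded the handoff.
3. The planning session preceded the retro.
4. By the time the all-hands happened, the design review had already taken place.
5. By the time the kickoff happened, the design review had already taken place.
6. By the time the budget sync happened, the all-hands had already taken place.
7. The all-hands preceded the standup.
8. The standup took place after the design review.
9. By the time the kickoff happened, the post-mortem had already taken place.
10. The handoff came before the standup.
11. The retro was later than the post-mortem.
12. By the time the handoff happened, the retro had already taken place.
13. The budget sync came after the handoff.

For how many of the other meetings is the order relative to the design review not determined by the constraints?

Forced before the design review: the planning session, the post-mortem, and the retro; forced after the design review: the all-hands, the budget sync, the kickoff, and the standup.
That leaves the handoff with no forced order relative to the design review — 1.

1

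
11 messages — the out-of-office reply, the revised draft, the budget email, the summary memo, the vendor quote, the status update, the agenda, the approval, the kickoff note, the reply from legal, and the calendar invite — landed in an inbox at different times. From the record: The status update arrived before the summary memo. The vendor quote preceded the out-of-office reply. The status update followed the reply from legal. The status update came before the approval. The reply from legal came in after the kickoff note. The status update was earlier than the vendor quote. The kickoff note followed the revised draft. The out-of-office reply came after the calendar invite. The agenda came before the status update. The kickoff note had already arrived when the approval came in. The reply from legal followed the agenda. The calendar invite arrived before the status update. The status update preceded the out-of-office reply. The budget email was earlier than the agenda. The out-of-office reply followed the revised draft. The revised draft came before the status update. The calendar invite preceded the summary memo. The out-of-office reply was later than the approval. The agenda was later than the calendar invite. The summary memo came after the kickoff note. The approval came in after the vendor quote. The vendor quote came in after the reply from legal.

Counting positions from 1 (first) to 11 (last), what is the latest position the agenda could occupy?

The agenda must come before the approval, the out-of-office reply, the reply from legal, the status update, the summary memo, and the vendor quote — 6 messages forced after it.
Everything else can be placed before the agenda in some valid order, so the agenda can sit as late as position 11 − 6 = 5.

5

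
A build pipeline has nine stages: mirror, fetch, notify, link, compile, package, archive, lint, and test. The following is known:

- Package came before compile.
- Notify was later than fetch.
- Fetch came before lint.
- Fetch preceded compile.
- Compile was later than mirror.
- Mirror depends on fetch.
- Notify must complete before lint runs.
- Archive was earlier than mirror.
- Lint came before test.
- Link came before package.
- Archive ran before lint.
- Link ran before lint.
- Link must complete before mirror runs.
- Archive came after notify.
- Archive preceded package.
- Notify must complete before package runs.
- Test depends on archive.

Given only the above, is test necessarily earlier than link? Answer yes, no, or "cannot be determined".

Tracing the constraints gives link → lint → test, so link must come before test.
That means test cannot be before link.

no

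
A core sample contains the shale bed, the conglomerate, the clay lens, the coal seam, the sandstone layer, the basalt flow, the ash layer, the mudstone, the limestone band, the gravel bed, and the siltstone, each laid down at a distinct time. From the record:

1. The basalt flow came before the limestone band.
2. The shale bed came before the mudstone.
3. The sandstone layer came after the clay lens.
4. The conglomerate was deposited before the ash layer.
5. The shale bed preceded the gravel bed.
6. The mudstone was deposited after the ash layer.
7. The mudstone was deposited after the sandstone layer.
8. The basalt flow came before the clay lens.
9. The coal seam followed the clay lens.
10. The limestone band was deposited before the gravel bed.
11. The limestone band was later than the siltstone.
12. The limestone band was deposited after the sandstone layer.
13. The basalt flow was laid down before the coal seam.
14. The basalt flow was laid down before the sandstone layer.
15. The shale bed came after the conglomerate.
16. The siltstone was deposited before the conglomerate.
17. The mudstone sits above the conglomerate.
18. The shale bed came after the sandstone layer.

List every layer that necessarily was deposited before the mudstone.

the ash layer, the basalt flow, the clay lens, the conglomerate, the sandstone layer, the shale bed, the siltstone

Directly stated before the mudstone: the ash layer, the conglomerate, the sandstone layer, and the shale bed.
The basalt flow reaches the mudstone via the basalt flow → the sandstone layer → the mudstone.
The clay lens reaches the mudstone via the clay lens → the sandstone layer → the mudstone.
The siltstone reaches the mudstone via the siltstone → the conglomerate → the mudstone.
No chain forces the limestone band (or any of the others) ahead of the mudstone.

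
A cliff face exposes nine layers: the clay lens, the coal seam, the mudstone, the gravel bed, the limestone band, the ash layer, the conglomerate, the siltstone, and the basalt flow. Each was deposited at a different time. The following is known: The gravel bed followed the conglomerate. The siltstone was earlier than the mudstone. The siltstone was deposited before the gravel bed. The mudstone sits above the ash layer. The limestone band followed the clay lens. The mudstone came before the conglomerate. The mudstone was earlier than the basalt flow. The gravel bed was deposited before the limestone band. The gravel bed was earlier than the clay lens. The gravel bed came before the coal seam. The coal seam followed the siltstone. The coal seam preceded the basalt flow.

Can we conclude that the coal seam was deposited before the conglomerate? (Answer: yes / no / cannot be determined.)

no

Tracing the constraints gives the conglomerate → the gravel bed → the coal seam, so the conglomerate must come before the coal seam.
That means the coal seam cannot be before the conglomerate.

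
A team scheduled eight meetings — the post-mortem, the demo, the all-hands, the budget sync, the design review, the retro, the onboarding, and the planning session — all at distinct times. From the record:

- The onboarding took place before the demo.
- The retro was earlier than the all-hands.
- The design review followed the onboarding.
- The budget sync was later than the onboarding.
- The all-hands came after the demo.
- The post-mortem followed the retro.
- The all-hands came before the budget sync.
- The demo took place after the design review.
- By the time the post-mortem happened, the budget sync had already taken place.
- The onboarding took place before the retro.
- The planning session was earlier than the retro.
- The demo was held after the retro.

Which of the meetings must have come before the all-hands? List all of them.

Directly stated before the all-hands: the demo and the retro.
The design review reaches the all-hands via the design review → the demo → the all-hands.
The onboarding reaches the all-hands via the onboarding → the retro → the all-hands.
The planning session reaches the all-hands via the planning session → the retro → the all-hands.
No chain forces the budget sync (or any of the others) ahead of the all-hands.

the demo, the design review, the onboarding, the planning session, the retro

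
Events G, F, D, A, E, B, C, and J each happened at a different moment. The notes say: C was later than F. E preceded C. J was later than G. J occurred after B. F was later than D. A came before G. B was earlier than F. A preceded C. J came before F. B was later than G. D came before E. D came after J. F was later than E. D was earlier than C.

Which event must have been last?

Every other event has a chain of constraints placing it before C, so C is last.

C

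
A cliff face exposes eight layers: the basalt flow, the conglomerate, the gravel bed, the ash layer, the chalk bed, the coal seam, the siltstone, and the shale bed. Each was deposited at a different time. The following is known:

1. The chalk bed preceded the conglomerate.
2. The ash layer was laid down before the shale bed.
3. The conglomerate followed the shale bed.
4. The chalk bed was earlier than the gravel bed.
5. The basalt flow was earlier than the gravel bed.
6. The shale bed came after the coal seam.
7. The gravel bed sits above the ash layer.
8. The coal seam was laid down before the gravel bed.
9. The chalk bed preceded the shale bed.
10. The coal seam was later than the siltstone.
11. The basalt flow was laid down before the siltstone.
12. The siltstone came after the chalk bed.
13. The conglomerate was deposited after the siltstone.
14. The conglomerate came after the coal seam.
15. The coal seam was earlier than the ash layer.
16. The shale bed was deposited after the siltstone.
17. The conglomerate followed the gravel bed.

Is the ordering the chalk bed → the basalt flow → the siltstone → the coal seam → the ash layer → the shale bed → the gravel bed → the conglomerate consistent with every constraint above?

Check each stated constraint against the proposed order — e.g. the chalk bed is ahead of the gravel bed; the chalk bed is ahead of the conglomerate. Every pair is in the required order; nothing is violated.

yes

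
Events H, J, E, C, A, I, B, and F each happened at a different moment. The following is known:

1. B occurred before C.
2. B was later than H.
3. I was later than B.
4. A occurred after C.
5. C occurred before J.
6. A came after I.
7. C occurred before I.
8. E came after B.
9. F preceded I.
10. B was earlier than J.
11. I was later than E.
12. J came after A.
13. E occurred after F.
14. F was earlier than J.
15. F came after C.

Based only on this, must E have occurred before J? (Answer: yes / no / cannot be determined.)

Chain the constraints: E → I → A → J. Each link is directly stated, so E comes before J.

yes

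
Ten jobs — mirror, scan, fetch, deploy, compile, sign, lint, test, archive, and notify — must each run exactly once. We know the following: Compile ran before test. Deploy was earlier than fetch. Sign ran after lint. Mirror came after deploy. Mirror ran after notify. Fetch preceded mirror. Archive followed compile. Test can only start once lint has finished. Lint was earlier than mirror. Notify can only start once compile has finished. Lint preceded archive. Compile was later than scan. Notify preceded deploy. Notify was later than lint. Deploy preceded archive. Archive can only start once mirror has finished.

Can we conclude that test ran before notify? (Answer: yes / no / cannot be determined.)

No chain of stated constraints runs from test to notify, and none runs from notify to test either.
So the relative order of test and notify is not fixed by the given facts.

cannot be determined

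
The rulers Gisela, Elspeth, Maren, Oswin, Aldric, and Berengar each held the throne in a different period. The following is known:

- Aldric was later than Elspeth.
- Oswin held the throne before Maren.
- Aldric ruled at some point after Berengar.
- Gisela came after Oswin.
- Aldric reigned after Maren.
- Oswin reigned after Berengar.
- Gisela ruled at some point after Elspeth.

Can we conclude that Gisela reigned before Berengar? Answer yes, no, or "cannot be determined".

no

Tracing the constraints gives Berengar → Oswin → Gisela, so Berengar must come before Gisela.
That means Gisela cannot be before Berengar.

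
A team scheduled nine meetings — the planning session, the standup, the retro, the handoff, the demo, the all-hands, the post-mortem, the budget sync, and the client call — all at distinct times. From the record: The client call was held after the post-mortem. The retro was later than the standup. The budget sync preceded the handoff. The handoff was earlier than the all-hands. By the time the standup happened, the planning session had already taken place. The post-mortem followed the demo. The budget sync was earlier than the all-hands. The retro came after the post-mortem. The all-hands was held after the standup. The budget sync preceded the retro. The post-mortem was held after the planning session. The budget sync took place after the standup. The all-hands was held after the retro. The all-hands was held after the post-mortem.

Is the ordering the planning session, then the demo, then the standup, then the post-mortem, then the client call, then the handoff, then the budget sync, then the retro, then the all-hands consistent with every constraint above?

The constraints require the budget sync before the handoff, but in the proposed sequence the handoff appears ahead of the budget sync. That one violation is enough.

no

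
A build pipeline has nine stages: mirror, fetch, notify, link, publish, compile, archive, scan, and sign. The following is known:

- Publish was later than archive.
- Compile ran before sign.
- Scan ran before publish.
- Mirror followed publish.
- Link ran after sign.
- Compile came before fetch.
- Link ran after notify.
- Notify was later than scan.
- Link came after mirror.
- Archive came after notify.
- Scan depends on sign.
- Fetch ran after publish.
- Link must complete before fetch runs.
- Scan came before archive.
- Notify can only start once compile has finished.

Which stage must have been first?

compile

Compile has a chain of constraints placing it before every other stage, so compile must be first.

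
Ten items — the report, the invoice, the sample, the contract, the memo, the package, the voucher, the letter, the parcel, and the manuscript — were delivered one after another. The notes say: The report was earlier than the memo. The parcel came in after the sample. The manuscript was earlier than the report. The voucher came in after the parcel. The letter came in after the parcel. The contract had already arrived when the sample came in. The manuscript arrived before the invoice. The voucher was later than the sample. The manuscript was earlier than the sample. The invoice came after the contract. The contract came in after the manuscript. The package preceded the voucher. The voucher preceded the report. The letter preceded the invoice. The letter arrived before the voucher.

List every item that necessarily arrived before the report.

the contract, the letter, the manuscript, the package, the parcel, the sample, the voucher

Directly stated before the report: the manuscript and the voucher.
The contract reaches the report via the contract → the sample → the voucher → the report.
The letter reaches the report via the letter → the voucher → the report.
The package reaches the report via the package → the voucher → the report.
Likewise the parcel and the sample each reach the report by chaining the stated constraints.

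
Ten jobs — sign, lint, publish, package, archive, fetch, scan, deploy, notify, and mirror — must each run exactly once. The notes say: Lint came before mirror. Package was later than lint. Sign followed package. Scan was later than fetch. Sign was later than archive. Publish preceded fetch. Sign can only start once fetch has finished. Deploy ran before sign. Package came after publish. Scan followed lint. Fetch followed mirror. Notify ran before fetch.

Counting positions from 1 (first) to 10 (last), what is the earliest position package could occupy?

3

Lint and publish must both come before package — 2 forced predecessors.
Nothing else is forced ahead of package, so its earliest slot is position 2 + 1 = 3.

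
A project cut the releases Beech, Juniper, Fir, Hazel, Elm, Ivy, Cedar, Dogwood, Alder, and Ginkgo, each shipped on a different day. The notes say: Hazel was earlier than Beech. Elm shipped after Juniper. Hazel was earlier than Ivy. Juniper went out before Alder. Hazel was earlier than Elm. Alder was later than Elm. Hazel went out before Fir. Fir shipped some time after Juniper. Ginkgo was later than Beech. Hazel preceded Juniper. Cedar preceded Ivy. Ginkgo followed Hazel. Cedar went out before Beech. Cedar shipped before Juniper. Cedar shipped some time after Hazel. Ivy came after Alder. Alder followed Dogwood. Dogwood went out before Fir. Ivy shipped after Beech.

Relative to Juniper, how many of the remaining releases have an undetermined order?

Forced before Juniper: Cedar and Hazel; forced after Juniper: Alder, Elm, Fir, and Ivy.
That leaves Beech, Dogwood, and Ginkgo with no forced order relative to Juniper — 3.

3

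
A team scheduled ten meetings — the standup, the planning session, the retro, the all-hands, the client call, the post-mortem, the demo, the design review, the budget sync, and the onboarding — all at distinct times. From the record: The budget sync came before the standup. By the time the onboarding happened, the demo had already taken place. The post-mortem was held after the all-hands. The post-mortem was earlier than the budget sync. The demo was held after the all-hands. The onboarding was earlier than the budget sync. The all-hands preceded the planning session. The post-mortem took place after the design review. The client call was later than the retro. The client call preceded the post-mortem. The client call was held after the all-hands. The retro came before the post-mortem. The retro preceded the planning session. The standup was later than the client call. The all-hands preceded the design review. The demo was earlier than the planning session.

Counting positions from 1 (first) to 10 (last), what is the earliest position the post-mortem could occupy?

5

The all-hands, the client call, the design review, and the retro must all come before the post-mortem — 4 forced predecessors.
Nothing else is forced ahead of the post-mortem, so its earliest slot is position 4 + 1 = 5.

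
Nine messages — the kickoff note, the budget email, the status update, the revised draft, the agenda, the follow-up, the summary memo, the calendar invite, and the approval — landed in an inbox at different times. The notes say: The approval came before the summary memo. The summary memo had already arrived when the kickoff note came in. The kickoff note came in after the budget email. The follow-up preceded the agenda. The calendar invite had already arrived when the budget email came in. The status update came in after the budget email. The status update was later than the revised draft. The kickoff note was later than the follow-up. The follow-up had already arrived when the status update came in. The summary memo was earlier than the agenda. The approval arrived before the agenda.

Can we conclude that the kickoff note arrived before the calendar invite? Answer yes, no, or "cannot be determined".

no

Tracing the constraints gives the calendar invite → the budget email → the kickoff note, so the calendar invite must come before the kickoff note.
That means the kickoff note cannot be before the calendar invite.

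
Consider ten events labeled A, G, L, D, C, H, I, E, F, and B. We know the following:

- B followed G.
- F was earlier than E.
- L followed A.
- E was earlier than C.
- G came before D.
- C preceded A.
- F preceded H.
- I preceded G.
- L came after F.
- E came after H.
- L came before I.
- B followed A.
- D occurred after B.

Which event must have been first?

F

F has a chain of constraints placing it before every other event, so F must be first.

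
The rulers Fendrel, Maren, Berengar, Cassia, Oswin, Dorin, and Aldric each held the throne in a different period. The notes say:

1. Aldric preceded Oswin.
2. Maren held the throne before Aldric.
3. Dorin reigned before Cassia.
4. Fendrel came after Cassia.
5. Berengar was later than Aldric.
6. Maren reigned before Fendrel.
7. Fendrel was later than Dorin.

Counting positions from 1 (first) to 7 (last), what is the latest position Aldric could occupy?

5

Aldric must come before Berengar and Oswin — 2 rulers forced after them.
Everything else can be placed before Aldric in some valid order, so Aldric can sit as late as position 7 − 2 = 5.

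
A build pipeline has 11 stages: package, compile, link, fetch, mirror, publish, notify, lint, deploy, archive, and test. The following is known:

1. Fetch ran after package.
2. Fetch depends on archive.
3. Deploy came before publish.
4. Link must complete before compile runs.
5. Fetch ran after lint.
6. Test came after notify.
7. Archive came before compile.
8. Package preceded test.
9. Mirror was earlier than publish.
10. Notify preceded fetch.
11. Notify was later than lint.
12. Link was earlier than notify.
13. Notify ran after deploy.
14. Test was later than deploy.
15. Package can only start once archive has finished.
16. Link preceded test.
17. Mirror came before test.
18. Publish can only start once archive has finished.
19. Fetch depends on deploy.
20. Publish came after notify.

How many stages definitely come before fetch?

Directly stated before fetch: archive, deploy, lint, notify, and package.
Link reaches fetch via link → notify → fetch.
No chain forces publish (or any of the others) ahead of fetch.
That's archive, deploy, link, lint, notify, and package — 6 in all.

6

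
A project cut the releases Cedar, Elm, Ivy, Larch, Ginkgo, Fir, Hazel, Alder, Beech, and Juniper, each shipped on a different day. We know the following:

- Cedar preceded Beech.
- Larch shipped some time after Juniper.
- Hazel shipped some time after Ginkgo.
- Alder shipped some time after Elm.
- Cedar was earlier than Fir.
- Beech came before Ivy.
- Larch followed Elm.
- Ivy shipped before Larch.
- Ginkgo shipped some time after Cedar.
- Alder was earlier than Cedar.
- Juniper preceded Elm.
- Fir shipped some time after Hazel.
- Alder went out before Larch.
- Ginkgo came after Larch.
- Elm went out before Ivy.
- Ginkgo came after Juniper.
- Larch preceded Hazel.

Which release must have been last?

Every other release has a chain of constraints placing it before Fir, so Fir is last.

Fir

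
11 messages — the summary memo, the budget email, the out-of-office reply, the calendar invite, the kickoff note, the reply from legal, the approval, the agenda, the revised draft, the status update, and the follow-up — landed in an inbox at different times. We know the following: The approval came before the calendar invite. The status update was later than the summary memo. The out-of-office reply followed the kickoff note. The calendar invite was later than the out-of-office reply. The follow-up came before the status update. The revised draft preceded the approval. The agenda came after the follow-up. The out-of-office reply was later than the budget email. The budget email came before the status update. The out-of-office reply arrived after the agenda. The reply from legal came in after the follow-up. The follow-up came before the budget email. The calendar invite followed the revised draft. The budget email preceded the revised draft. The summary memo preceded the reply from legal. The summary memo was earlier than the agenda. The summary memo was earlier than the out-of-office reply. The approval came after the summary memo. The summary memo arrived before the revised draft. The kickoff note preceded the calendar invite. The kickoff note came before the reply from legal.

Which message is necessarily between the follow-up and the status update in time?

the budget email

Tracing the constraints gives the follow-up → the budget email → the status update, so the budget email sits after the follow-up and before the status update.
No other message is forced both after the follow-up and before the status update.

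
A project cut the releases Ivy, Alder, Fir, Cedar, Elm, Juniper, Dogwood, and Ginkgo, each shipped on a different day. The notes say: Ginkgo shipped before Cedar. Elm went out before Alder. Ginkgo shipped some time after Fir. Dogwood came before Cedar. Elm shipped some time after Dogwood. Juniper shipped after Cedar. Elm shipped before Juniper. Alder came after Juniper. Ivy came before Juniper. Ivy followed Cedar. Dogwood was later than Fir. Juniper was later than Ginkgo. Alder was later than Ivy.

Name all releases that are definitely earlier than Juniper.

Cedar, Dogwood, Elm, Fir, Ginkgo, Ivy

Directly stated before Juniper: Cedar, Elm, Ginkgo, and Ivy.
Dogwood reaches Juniper via Dogwood → Cedar → Juniper.
Fir reaches Juniper via Fir → Ginkgo → Juniper.
No chain forces Alder ahead of Juniper.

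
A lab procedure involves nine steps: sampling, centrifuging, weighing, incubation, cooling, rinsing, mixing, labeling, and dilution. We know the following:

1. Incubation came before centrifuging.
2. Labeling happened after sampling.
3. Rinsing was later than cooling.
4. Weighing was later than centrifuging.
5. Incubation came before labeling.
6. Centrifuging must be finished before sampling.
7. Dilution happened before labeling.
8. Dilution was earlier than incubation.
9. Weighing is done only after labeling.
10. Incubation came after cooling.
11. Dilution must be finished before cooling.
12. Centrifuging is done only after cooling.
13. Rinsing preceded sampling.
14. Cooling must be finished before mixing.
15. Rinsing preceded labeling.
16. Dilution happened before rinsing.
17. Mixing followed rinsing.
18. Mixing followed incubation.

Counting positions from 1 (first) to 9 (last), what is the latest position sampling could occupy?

7

Sampling must come before labeling and weighing — 2 steps forced after it.
Everything else can be placed before sampling in some valid order, so sampling can sit as late as position 9 − 2 = 7.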